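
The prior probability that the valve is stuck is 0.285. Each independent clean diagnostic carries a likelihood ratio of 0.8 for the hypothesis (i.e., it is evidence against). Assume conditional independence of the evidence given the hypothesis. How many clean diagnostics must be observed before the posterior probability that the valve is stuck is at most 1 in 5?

3

Prior odds = 0.285/0.715 = 57/143.
Likelihood ratio per clean diagnostic = 0.8.
Target odds: 0.2 ÷ 0.8 = 0.25.
Require 0.8ⁿ ≤ 0.25 ÷ (57/143) = 143/228.
0.8² = 0.64 is still above 143/228 but 0.8³ = 0.512 is at or below it, so n = 3.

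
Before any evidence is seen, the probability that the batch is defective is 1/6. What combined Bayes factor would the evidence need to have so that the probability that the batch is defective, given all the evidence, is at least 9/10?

45

Prior odds = (1/6)/(5/6) = 0.2.
Target odds = 0.9/0.1 = 9.
Required Bayes factor = 9 ÷ 0.2 = 45.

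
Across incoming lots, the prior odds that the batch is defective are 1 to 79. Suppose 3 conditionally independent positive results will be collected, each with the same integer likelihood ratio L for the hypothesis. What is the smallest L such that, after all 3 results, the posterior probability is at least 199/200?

Prior odds = 1/79.
Target odds = 0.995/0.005 = 199.
Need L³ ≥ 199 ÷ (1/79) = 15721.
25³ = 15625 < 15721 ≤ 17576 = 26³, so L = 26.

26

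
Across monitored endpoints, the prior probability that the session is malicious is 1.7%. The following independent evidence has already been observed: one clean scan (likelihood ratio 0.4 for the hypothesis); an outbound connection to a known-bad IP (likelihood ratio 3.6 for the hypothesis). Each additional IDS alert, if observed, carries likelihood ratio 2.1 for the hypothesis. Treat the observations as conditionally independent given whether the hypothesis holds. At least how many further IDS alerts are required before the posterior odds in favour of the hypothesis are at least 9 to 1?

Prior odds = 0.017/0.983 = 17/983.
Combined Bayes factor of the evidence already in hand = 0.4 × 3.6 = 1.44.
Odds after that evidence = (17/983) × 1.44 = 612/24575.
Target odds = 9.
Need 2.1ⁿ ≥ 9 ÷ (612/24575) = 24575/68.
2.1⁷ ≈180.109 falls short of 24575/68 but 2.1⁸ ≈378.229 reaches it, so n = 8.

8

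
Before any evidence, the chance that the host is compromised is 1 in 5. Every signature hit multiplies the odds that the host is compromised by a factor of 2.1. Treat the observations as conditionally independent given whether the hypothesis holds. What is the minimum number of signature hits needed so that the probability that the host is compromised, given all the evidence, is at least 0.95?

6

Prior odds = 0.2/0.8 = 0.25.
Likelihood ratio per signature hit = 2.1.
Target posterior odds = 0.95/0.05 = 19.
Require 2.1ⁿ ≥ 19 ÷ 0.25 = 76.
2.1⁵ = 4084101/100000 falls short of 76 but 2.1⁶ = 85766121/1000000 reaches it, so n = 6.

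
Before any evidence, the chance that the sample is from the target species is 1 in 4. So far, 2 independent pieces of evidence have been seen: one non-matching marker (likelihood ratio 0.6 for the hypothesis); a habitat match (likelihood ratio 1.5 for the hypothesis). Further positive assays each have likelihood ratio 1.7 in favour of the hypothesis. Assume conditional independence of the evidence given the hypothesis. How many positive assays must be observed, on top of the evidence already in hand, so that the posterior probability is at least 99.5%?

Prior odds = 0.25/0.75 = 1/3.
Combined Bayes factor of the evidence already in hand = 0.6 × 1.5 = 0.9.
Odds after that evidence = (1/3) × 0.9 = 0.3.
Target odds = 0.995/0.005 = 199.
Need 1.7ⁿ ≥ 199 ÷ 0.3 = 1990/3.
1.7¹² ≈582.622 falls short of 1990/3 but 1.7¹³ ≈990.458 reaches it, so n = 13.

13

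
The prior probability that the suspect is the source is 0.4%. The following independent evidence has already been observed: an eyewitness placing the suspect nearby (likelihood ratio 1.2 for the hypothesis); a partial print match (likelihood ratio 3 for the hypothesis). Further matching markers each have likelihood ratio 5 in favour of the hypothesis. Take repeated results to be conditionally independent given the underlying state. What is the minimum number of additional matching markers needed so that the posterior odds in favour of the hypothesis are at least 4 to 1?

4

Prior odds = 0.004/0.996 = 1/249.
Combined Bayes factor of the evidence already in hand = 1.2 × 3 = 3.6.
Odds after that evidence = (1/249) × 3.6 = 6/415.
Target odds = 4.
Need 5ⁿ ≥ 4 ÷ (6/415) = 830/3.
5³ = 125 falls short of 830/3 but 5⁴ = 625 reaches it, so n = 4.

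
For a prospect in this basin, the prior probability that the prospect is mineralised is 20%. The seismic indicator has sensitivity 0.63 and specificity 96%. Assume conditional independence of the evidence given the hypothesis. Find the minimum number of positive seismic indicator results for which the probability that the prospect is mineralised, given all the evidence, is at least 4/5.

2

Prior odds = 0.2/0.8 = 0.25.
False-positive rate = 1 − 0.96 = 0.04; likelihood ratio of a positive = 0.63/0.04 = 15.75.
Target odds: 0.8 ÷ 0.2 = 4.
Need 0.25 × 15.75ⁿ ≥ 4, i.e. 15.75ⁿ ≥ 16.
15.75¹ = 15.75 falls short of 16 but 15.75² = 248.0625 reaches it, so n = 2.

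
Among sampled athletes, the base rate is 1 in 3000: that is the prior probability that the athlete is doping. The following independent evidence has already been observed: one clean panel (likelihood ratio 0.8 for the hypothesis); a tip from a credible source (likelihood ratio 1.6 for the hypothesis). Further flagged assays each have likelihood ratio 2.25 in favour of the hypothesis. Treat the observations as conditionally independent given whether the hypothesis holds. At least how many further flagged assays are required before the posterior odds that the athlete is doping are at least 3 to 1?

Prior odds = (1/3000)/(2999/3000) = 1/2999.
Combined Bayes factor of the evidence already in hand = 0.8 × 1.6 = 1.28.
Odds after that evidence = (1/2999) × 1.28 = 32/74975.
Target odds = 3.
Need 2.25ⁿ ≥ 3 ÷ (32/74975) = 7028.90625.
2.25¹⁰ ≈3325.26 falls short of 7028.90625 but 2.25¹¹ ≈7481.83 reaches it, so n = 11.

11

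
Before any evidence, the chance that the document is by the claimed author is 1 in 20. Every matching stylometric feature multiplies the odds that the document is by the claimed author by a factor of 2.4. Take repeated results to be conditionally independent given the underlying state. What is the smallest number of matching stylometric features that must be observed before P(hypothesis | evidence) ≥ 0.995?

10

Prior odds = 0.05/0.95 = 1/19.
Likelihood ratio per matching stylometric feature = 2.4.
Target posterior odds = 0.995/0.005 = 199.
Require 2.4ⁿ ≥ 199 ÷ (1/19) = 3781.
2.4⁹ ≈2641.81 falls short of 3781 but 2.4¹⁰ ≈6340.34 reaches it, so n = 10.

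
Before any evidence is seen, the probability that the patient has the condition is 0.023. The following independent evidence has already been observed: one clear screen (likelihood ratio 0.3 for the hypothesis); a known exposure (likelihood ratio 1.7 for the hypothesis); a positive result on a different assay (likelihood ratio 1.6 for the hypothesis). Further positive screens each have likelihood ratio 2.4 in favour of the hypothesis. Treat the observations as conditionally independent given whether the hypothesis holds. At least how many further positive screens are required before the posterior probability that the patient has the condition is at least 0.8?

7

Prior odds = 0.023/0.977 = 23/977.
Combined Bayes factor of the evidence already in hand = 0.3 × 1.7 × 1.6 = 0.816.
Odds after that evidence = (23/977) × 0.816 = 2346/122125.
Target odds = 0.8/0.2 = 4.
Need 2.4ⁿ ≥ 4 ÷ (2346/122125) = 244250/1173.
2.4⁶ = 2985984/15625 falls short of 244250/1173 but 2.4⁷ = 35831808/78125 reaches it, so n = 7.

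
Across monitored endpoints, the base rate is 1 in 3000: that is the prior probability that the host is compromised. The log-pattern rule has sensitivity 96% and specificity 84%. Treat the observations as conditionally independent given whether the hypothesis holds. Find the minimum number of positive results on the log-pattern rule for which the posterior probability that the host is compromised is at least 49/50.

Prior odds = (1/3000)/(2999/3000) = 1/2999.
False-positive rate = 1 − 0.84 = 0.16; likelihood ratio of a positive = 0.96/0.16 = 6.
Target odds: 0.98 ÷ 0.02 = 49.
Need (1/2999) × 6ⁿ ≥ 49, i.e. 6ⁿ ≥ 146951.
6⁶ = 46656 falls short of 146951 but 6⁷ = 279936 reaches it, so n = 7.

7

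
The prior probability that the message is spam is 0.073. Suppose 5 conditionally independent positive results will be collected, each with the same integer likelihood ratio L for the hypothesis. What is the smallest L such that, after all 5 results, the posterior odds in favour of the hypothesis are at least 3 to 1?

Prior odds = 0.073/0.927 = 73/927.
Target odds = 3.
Need L⁵ ≥ 3 ÷ (73/927) = 2781/73.
2⁵ = 32 < 2781/73 ≤ 243 = 3⁵, so L = 3.

3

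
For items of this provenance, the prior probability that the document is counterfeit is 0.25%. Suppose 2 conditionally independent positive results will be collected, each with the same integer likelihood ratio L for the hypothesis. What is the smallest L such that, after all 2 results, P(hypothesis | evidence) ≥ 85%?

Prior odds = 0.0025/0.9975 = 1/399.
Target odds = 0.85/0.15 = 17/3.
Need L² ≥ 17/3 ÷ (1/399) = 2261.
47² = 2209 < 2261 ≤ 2304 = 48², so L = 48.

48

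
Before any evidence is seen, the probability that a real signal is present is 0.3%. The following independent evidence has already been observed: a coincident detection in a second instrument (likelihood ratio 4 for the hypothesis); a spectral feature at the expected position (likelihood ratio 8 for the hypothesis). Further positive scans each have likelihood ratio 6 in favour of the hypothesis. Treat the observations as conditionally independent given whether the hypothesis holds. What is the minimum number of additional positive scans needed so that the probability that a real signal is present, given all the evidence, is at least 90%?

3

Prior odds = 0.003/0.997 = 3/997.
Combined Bayes factor of the evidence already in hand = 4 × 8 = 32.
Odds after that evidence = (3/997) × 32 = 96/997.
Target odds = 0.9/0.1 = 9.
Need 6ⁿ ≥ 9 ÷ (96/997) = 93.46875.
6² = 36 falls short of 93.46875 but 6³ = 216 reaches it, so n = 3.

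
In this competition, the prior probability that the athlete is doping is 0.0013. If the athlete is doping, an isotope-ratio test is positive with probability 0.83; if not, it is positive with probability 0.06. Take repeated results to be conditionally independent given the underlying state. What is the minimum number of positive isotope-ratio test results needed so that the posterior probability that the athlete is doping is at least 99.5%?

5

Prior odds: 0.0013 ÷ 0.9987 = 13/9987.
Likelihood ratio of a positive = 0.83/0.06 = 83/6.
Target posterior odds = 0.995/0.005 = 199.
Need (13/9987) × (83/6)ⁿ ≥ 199, i.e. (83/6)ⁿ ≥ 1987413/13.
(83/6)⁴ = 47458321/1296 falls short of 1987413/13 but (83/6)⁵ ≈506564 reaches it, so n = 5.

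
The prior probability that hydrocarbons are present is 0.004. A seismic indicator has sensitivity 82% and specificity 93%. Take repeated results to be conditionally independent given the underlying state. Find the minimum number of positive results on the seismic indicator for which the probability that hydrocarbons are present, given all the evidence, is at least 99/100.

Prior odds: 0.004 ÷ 0.996 = 1/249.
False-positive rate = 1 − 0.93 = 0.07; likelihood ratio of a positive = 0.82/0.07 = 82/7.
Target posterior odds = 0.99/0.01 = 99.
Require (82/7)ⁿ ≥ 99 ÷ (1/249) = 24651.
(82/7)⁴ = 45212176/2401 falls short of 24651 but (82/7)⁵ ≈220587 reaches it, so n = 5.

5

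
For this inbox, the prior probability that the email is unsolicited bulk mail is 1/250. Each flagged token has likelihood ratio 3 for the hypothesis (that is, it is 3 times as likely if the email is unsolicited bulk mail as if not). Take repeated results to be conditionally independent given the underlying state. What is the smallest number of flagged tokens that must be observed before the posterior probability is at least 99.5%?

10

Prior odds = 0.004/0.996 = 1/249.
Likelihood ratio per flagged token = 3.
Target odds: 0.995 ÷ 0.005 = 199.
Need (1/249) × 3ⁿ ≥ 199, i.e. 3ⁿ ≥ 49551.
3⁹ = 19683 falls short of 49551 but 3¹⁰ = 59049 reaches it, so n = 10.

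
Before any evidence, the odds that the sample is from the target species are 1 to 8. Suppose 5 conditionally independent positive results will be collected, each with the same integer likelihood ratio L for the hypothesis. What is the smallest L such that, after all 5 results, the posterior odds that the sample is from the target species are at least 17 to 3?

Prior odds = 0.125.
Target odds = 17/3.
Need L⁵ ≥ 17/3 ÷ 0.125 = 136/3.
2⁵ = 32 < 136/3 ≤ 243 = 3⁵, so L = 3.

3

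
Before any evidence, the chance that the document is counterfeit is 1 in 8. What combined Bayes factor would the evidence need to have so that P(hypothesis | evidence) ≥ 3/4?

21

Prior odds = 0.125/0.875 = 1/7.
Target odds = 0.75/0.25 = 3.
Required Bayes factor = 3 ÷ (1/7) = 21.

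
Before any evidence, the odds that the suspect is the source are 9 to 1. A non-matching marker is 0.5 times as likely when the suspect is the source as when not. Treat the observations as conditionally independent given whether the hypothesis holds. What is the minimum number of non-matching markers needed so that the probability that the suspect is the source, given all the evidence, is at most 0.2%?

Prior odds = 9.
Likelihood ratio per non-matching marker = 0.5.
Target odds: 0.002 ÷ 0.998 = 1/499.
Need 9 × 0.5ⁿ ≤ 1/499, i.e. 0.5ⁿ ≤ 1/4491.
0.5¹² = 1/4096 is still above 1/4491 but 0.5¹³ = 1/8192 is at or below it, so n = 13.

13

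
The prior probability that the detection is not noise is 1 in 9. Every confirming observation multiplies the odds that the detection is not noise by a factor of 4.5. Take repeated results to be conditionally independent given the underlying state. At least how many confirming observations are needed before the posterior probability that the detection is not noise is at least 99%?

5

Prior odds = (1/9)/(8/9) = 0.125.
Likelihood ratio per confirming observation = 4.5.
Target odds: 0.99 ÷ 0.01 = 99.
Need 0.125 × 4.5ⁿ ≥ 99, i.e. 4.5ⁿ ≥ 792.
4.5⁴ = 410.0625 falls short of 792 but 4.5⁵ = 1845.28125 reaches it, so n = 5.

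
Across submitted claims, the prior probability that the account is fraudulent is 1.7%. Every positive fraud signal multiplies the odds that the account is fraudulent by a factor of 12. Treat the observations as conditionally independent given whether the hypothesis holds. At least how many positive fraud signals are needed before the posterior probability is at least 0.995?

Prior odds = 0.017/0.983 = 17/983.
Likelihood ratio per positive fraud signal = 12.
Target odds: 0.995 ÷ 0.005 = 199.
Require 12ⁿ ≥ 199 ÷ (17/983) = 195617/17.
12³ = 1728 falls short of 195617/17 but 12⁴ = 20736 reaches it, so n = 4.

4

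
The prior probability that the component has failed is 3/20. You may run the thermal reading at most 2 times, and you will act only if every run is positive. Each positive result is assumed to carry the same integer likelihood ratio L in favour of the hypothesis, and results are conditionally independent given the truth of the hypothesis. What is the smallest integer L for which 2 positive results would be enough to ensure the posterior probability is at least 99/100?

24

Prior odds = 0.15/0.85 = 3/17.
Target odds = 0.99/0.01 = 99.
Need L² ≥ 99 ÷ (3/17) = 561.
23² = 529 < 561 ≤ 576 = 24², so L = 24.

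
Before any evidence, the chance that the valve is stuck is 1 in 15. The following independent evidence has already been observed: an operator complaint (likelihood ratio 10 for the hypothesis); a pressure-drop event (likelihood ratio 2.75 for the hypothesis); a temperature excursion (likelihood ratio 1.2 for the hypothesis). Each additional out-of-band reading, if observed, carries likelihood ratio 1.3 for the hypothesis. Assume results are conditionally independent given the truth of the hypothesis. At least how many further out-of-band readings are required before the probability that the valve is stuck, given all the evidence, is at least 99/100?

Prior odds = (1/15)/(14/15) = 1/14.
Combined Bayes factor of the evidence already in hand = 10 × 2.75 × 1.2 = 33.
Odds after that evidence = (1/14) × 33 = 33/14.
Target odds = 0.99/0.01 = 99.
Need 1.3ⁿ ≥ 99 ÷ (33/14) = 42.
1.3¹⁴ ≈39.3738 falls short of 42 but 1.3¹⁵ ≈51.1859 reaches it, so n = 15.

15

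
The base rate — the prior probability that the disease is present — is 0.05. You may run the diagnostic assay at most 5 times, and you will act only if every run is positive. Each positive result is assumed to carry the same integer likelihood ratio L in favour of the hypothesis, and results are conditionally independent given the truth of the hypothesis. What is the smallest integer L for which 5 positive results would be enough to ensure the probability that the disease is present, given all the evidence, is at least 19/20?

4

Prior odds = 0.05/0.95 = 1/19.
Target odds = 0.95/0.05 = 19.
Need L⁵ ≥ 19 ÷ (1/19) = 361.
3⁵ = 243 < 361 ≤ 1024 = 4⁵, so L = 4.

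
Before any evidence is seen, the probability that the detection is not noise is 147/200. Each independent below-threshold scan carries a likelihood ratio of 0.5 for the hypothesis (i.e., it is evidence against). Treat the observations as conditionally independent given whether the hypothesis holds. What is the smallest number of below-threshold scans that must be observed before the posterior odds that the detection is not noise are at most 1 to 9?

Prior odds: 0.735 ÷ 0.265 = 147/53.
Likelihood ratio per below-threshold scan = 0.5.
Target odds = 1/9.
Need (147/53) × 0.5ⁿ ≤ 1/9, i.e. 0.5ⁿ ≤ 53/1323.
0.5⁴ = 0.0625 is still above 53/1323 but 0.5⁵ = 0.03125 is at or below it, so n = 5.

5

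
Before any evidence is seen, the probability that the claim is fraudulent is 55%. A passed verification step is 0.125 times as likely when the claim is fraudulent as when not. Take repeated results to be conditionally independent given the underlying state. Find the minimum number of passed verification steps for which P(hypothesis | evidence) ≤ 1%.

Prior odds: 0.55 ÷ 0.45 = 11/9.
Likelihood ratio per passed verification step = 0.125.
Target odds: 0.01 ÷ 0.99 = 1/99.
Require 0.125ⁿ ≤ 1/99 ÷ (11/9) = 1/121.
0.125² = 0.015625 is still above 1/121 but 0.125³ = 0.001953125 is at or below it, so n = 3.

3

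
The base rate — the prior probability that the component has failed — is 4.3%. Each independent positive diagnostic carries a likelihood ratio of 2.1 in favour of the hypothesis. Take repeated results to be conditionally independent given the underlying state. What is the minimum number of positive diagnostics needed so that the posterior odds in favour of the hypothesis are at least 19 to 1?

Prior odds = 0.043/0.957 = 43/957.
Likelihood ratio per positive diagnostic = 2.1.
Target odds = 19.
Need (43/957) × 2.1ⁿ ≥ 19, i.e. 2.1ⁿ ≥ 18183/43.
2.1⁸ ≈378.229 falls short of 18183/43 but 2.1⁹ ≈794.28 reaches it, so n = 9.

9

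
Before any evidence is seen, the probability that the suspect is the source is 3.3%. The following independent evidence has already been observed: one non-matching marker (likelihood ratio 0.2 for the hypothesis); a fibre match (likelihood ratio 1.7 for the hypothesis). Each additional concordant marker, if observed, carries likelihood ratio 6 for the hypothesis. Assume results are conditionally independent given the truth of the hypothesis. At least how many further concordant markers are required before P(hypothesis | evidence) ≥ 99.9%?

Prior odds = 0.033/0.967 = 33/967.
Combined Bayes factor of the evidence already in hand = 0.2 × 1.7 = 0.34.
Odds after that evidence = (33/967) × 0.34 = 561/48350.
Target odds = 0.999/0.001 = 999.
Need 6ⁿ ≥ 999 ÷ (561/48350) = 16100550/187.
6⁶ = 46656 falls short of 16100550/187 but 6⁷ = 279936 reaches it, so n = 7.

7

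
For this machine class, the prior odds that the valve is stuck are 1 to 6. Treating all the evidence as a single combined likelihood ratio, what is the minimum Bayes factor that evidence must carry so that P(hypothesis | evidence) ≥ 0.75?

18

Prior odds = 1/6.
Target odds = 0.75/0.25 = 3.
Required Bayes factor = 3 ÷ (1/6) = 18.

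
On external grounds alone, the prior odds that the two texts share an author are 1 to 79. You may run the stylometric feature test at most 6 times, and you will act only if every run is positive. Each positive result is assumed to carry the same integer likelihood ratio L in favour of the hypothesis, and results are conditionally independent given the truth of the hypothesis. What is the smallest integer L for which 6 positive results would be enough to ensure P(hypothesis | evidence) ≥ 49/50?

Prior odds = 1/79.
Target odds = 0.98/0.02 = 49.
Need L⁶ ≥ 49 ÷ (1/79) = 3871.
3⁶ = 729 < 3871 ≤ 4096 = 4⁶, so L = 4.

4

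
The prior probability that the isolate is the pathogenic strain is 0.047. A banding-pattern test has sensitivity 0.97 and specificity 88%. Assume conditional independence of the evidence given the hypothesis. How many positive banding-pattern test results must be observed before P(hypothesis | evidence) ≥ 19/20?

Prior odds: 0.047 ÷ 0.953 = 47/953.
False-positive rate = 1 − 0.88 = 0.12; likelihood ratio of a positive = 0.97/0.12 = 97/12.
Target odds: 0.95 ÷ 0.05 = 19.
Require (97/12)ⁿ ≥ 19 ÷ (47/953) = 18107/47.
(97/12)² = 9409/144 falls short of 18107/47 but (97/12)³ = 912673/1728 reaches it, so n = 3.

3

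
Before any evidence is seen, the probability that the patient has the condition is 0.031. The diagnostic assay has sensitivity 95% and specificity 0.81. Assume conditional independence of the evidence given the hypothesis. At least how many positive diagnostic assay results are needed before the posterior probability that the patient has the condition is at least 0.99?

Prior odds: 0.031 ÷ 0.969 = 31/969.
False-positive rate = 1 − 0.81 = 0.19; likelihood ratio of a positive = 0.95/0.19 = 5.
Target posterior odds = 0.99/0.01 = 99.
Require 5ⁿ ≥ 99 ÷ (31/969) = 95931/31.
5⁴ = 625 falls short of 95931/31 but 5⁵ = 3125 reaches it, so n = 5.

5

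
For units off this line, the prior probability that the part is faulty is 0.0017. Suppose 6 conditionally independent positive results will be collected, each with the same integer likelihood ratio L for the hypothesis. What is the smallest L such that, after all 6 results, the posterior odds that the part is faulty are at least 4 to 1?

Prior odds = 0.0017/0.9983 = 17/9983.
Target odds = 4.
Need L⁶ ≥ 4 ÷ (17/9983) = 39932/17.
3⁶ = 729 < 39932/17 ≤ 4096 = 4⁶, so L = 4.

4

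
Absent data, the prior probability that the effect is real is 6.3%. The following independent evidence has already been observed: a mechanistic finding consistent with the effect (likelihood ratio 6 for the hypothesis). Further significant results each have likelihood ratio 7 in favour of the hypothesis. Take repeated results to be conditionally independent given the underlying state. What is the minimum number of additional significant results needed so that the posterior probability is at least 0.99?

3

Prior odds = 0.063/0.937 = 63/937.
Bayes factor of the evidence already in hand = 6.
Odds after that evidence = (63/937) × 6 = 378/937.
Target odds = 0.99/0.01 = 99.
Need 7ⁿ ≥ 99 ÷ (378/937) = 10307/42.
7² = 49 falls short of 10307/42 but 7³ = 343 reaches it, so n = 3.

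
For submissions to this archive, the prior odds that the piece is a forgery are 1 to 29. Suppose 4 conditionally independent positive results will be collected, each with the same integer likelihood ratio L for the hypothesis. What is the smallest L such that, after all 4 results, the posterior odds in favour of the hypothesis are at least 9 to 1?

Prior odds = 1/29.
Target odds = 9.
Need L⁴ ≥ 9 ÷ (1/29) = 261.
4⁴ = 256 < 261 ≤ 625 = 5⁴, so L = 5.

5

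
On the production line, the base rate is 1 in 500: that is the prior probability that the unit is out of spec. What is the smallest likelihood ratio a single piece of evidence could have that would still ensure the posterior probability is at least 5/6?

2495

Prior odds = 0.002/0.998 = 1/499.
Target odds = (5/6)/(1/6) = 5.
Required Bayes factor = 5 ÷ (1/499) = 2495.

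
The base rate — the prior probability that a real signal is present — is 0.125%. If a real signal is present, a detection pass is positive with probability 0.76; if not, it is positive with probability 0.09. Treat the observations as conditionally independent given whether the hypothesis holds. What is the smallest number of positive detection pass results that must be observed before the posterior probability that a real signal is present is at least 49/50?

Prior odds: 0.00125 ÷ 0.99875 = 1/799.
Likelihood ratio of a positive = 0.76/0.09 = 76/9.
Target posterior odds = 0.98/0.02 = 49.
Require (76/9)ⁿ ≥ 49 ÷ (1/799) = 39151.
(76/9)⁴ = 33362176/6561 falls short of 39151 but (76/9)⁵ ≈42939.3 reaches it, so n = 5.

5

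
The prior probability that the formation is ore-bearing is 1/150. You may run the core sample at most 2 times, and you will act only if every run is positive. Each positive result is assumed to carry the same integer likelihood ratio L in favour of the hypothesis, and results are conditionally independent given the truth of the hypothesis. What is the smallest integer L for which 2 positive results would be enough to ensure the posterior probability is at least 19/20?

Prior odds = (1/150)/(149/150) = 1/149.
Target odds = 0.95/0.05 = 19.
Need L² ≥ 19 ÷ (1/149) = 2831.
53² = 2809 < 2831 ≤ 2916 = 54², so L = 54.

54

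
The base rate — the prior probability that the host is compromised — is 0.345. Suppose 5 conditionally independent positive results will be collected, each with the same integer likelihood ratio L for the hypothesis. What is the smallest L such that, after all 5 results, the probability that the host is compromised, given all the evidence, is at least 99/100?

Prior odds = 0.345/0.655 = 69/131.
Target odds = 0.99/0.01 = 99.
Need L⁵ ≥ 99 ÷ (69/131) = 4323/23.
2⁵ = 32 < 4323/23 ≤ 243 = 3⁵, so L = 3.

3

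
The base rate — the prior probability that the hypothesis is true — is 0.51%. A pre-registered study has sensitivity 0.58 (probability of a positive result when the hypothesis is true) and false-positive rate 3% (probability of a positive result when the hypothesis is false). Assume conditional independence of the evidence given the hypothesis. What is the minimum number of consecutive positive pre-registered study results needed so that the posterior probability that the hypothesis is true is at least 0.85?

Prior odds: 0.0051 ÷ 0.9949 = 51/9949.
Likelihood ratio of a positive result = 0.58/0.03 = 58/3.
Target odds: 0.85 ÷ 0.15 = 17/3.
Need (51/9949) × (58/3)ⁿ ≥ 17/3, i.e. (58/3)ⁿ ≥ 9949/9.
(58/3)² = 3364/9 falls short of 9949/9 but (58/3)³ = 195112/27 reaches it, so n = 3.

3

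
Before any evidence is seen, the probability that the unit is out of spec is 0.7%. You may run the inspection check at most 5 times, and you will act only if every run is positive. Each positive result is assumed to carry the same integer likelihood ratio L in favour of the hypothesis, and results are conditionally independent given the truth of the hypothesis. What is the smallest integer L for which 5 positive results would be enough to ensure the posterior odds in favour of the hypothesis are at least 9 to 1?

5

Prior odds = 0.007/0.993 = 7/993.
Target odds = 9.
Need L⁵ ≥ 9 ÷ (7/993) = 8937/7.
4⁵ = 1024 < 8937/7 ≤ 3125 = 5⁵, so L = 5.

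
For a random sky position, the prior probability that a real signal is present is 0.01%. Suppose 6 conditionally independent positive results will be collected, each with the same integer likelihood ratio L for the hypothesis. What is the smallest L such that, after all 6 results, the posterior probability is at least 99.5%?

12

Prior odds = 0.0001/0.9999 = 1/9999.
Target odds = 0.995/0.005 = 199.
Need L⁶ ≥ 199 ÷ (1/9999) = 1989801.
11⁶ = 1771561 < 1989801 ≤ 2985984 = 12⁶, so L = 12.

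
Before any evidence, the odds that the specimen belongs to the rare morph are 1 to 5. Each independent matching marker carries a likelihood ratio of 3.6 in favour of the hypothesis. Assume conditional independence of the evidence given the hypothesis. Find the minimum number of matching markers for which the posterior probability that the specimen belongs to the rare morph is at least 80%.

Prior odds = 0.2.
Likelihood ratio per matching marker = 3.6.
Target odds: 0.8 ÷ 0.2 = 4.
Require 3.6ⁿ ≥ 4 ÷ 0.2 = 20.
3.6² = 12.96 falls short of 20 but 3.6³ = 46.656 reaches it, so n = 3.

3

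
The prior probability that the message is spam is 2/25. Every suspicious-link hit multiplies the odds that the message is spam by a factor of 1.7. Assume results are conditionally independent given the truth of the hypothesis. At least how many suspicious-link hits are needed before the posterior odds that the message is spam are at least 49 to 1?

12

Prior odds = 0.08/0.92 = 2/23.
Likelihood ratio per suspicious-link hit = 1.7.
Target odds = 49.
Require 1.7ⁿ ≥ 49 ÷ (2/23) = 563.5.
1.7¹¹ ≈342.719 falls short of 563.5 but 1.7¹² ≈582.622 reaches it, so n = 12.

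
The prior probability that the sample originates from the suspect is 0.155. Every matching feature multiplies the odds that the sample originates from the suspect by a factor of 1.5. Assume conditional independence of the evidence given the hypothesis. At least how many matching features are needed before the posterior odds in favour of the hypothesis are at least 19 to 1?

Prior odds = 0.155/0.845 = 31/169.
Likelihood ratio per matching feature = 1.5.
Target odds = 19.
Require 1.5ⁿ ≥ 19 ÷ (31/169) = 3211/31.
1.5¹¹ = 177147/2048 falls short of 3211/31 but 1.5¹² = 531441/4096 reaches it, so n = 12.

12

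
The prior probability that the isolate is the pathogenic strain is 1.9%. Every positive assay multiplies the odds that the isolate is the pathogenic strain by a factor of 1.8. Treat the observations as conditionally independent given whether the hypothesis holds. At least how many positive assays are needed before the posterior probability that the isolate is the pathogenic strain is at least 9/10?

Prior odds = 0.019/0.981 = 19/981.
Likelihood ratio per positive assay = 1.8.
Target posterior odds = 0.9/0.1 = 9.
Require 1.8ⁿ ≥ 9 ÷ (19/981) = 8829/19.
1.8¹⁰ ≈357.047 falls short of 8829/19 but 1.8¹¹ ≈642.684 reaches it, so n = 11.

11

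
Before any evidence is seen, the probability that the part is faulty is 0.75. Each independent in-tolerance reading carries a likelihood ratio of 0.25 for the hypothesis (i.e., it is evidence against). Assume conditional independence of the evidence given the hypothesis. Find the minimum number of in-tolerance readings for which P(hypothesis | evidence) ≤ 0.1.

Prior odds: 0.75 ÷ 0.25 = 3.
Likelihood ratio per in-tolerance reading = 0.25.
Target odds: 0.1 ÷ 0.9 = 1/9.
Require 0.25ⁿ ≤ 1/9 ÷ 3 = 1/27.
0.25² = 0.0625 is still above 1/27 but 0.25³ = 0.015625 is at or below it, so n = 3.

3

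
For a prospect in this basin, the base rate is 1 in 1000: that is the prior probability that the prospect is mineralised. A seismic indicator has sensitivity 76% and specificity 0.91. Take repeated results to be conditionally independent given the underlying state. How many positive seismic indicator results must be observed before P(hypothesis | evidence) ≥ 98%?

6

Prior odds = 0.001/0.999 = 1/999.
False-positive rate = 1 − 0.91 = 0.09; likelihood ratio of a positive = 0.76/0.09 = 76/9.
Target odds: 0.98 ÷ 0.02 = 49.
Require (76/9)ⁿ ≥ 49 ÷ (1/999) = 48951.
(76/9)⁵ ≈42939.3 falls short of 48951 but (76/9)⁶ ≈362599 reaches it, so n = 6.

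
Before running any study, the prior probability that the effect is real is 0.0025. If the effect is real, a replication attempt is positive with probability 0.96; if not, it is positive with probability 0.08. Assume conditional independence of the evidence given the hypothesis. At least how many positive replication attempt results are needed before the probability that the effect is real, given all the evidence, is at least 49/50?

Prior odds: 0.0025 ÷ 0.9975 = 1/399.
Likelihood ratio of a positive = 0.96/0.08 = 12.
Target posterior odds = 0.98/0.02 = 49.
Require 12ⁿ ≥ 49 ÷ (1/399) = 19551.
12³ = 1728 falls short of 19551 but 12⁴ = 20736 reaches it, so n = 4.

4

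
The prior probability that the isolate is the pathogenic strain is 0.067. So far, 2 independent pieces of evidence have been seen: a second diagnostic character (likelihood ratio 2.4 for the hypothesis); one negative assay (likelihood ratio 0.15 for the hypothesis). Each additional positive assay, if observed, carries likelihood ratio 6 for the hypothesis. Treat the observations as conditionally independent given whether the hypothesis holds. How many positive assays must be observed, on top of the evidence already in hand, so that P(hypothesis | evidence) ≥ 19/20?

4

Prior odds = 0.067/0.933 = 67/933.
Combined Bayes factor of the evidence already in hand = 2.4 × 0.15 = 0.36.
Odds after that evidence = (67/933) × 0.36 = 201/7775.
Target odds = 0.95/0.05 = 19.
Need 6ⁿ ≥ 19 ÷ (201/7775) = 147725/201.
6³ = 216 falls short of 147725/201 but 6⁴ = 1296 reaches it, so n = 4.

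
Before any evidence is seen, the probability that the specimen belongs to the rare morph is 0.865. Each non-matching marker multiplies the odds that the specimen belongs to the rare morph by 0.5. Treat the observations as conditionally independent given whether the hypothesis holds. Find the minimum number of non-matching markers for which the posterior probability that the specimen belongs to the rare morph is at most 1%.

10

Prior odds = 0.865/0.135 = 173/27.
Likelihood ratio per non-matching marker = 0.5.
Target posterior odds = 0.01/0.99 = 1/99.
Require 0.5ⁿ ≤ 1/99 ÷ (173/27) = 3/1903.
0.5⁹ = 0.001953125 is still above 3/1903 but 0.5¹⁰ = 1/1024 is at or below it, so n = 10.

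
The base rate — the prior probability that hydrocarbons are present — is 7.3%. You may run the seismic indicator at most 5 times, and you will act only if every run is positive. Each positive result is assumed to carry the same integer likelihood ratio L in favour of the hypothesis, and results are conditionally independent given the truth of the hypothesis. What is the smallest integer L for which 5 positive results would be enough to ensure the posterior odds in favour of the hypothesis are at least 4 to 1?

3

Prior odds = 0.073/0.927 = 73/927.
Target odds = 4.
Need L⁵ ≥ 4 ÷ (73/927) = 3708/73.
2⁵ = 32 < 3708/73 ≤ 243 = 3⁵, so L = 3.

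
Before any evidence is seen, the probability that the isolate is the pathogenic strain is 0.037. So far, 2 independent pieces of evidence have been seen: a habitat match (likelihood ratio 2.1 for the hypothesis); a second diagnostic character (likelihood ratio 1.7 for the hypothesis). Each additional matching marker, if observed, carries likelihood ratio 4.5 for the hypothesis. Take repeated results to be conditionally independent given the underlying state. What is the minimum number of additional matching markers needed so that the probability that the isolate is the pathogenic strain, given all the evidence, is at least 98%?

4

Prior odds = 0.037/0.963 = 37/963.
Combined Bayes factor of the evidence already in hand = 2.1 × 1.7 = 3.57.
Odds after that evidence = (37/963) × 3.57 = 4403/32100.
Target odds = 0.98/0.02 = 49.
Need 4.5ⁿ ≥ 49 ÷ (4403/32100) = 224700/629.
4.5³ = 91.125 falls short of 224700/629 but 4.5⁴ = 410.0625 reaches it, so n = 4.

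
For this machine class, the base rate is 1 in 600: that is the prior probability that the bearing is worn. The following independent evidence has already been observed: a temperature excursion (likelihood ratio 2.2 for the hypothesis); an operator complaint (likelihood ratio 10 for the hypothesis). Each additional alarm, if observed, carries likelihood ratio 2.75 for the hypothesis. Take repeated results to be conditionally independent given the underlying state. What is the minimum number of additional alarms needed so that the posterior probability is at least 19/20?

Prior odds = (1/600)/(599/600) = 1/599.
Combined Bayes factor of the evidence already in hand = 2.2 × 10 = 22.
Odds after that evidence = (1/599) × 22 = 22/599.
Target odds = 0.95/0.05 = 19.
Need 2.75ⁿ ≥ 19 ÷ (22/599) = 11381/22.
2.75⁶ = 1771561/4096 falls short of 11381/22 but 2.75⁷ = 19487171/16384 reaches it, so n = 7.

7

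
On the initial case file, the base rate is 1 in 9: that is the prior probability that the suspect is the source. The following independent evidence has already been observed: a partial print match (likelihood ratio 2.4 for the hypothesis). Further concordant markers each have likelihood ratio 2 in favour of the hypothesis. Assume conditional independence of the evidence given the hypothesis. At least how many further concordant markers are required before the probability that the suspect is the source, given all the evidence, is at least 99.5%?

Prior odds = (1/9)/(8/9) = 0.125.
Bayes factor of the evidence already in hand = 2.4.
Odds after that evidence = 0.125 × 2.4 = 0.3.
Target odds = 0.995/0.005 = 199.
Need 2ⁿ ≥ 199 ÷ 0.3 = 1990/3.
2⁹ = 512 falls short of 1990/3 but 2¹⁰ = 1024 reaches it, so n = 10.

10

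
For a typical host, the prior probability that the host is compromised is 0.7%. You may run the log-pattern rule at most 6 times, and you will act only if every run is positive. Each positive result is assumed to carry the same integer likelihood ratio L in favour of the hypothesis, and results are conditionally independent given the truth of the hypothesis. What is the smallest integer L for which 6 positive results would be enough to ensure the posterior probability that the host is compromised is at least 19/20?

4

Prior odds = 0.007/0.993 = 7/993.
Target odds = 0.95/0.05 = 19.
Need L⁶ ≥ 19 ÷ (7/993) = 18867/7.
3⁶ = 729 < 18867/7 ≤ 4096 = 4⁶, so L = 4.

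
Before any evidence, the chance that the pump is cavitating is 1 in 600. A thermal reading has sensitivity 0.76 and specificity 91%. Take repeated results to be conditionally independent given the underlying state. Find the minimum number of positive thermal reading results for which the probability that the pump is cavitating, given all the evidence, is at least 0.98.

Prior odds: (1/600) ÷ (599/600) = 1/599.
False-positive rate = 1 − 0.91 = 0.09; likelihood ratio of a positive = 0.76/0.09 = 76/9.
Target posterior odds = 0.98/0.02 = 49.
Require (76/9)ⁿ ≥ 49 ÷ (1/599) = 29351.
(76/9)⁴ = 33362176/6561 falls short of 29351 but (76/9)⁵ ≈42939.3 reaches it, so n = 5.

5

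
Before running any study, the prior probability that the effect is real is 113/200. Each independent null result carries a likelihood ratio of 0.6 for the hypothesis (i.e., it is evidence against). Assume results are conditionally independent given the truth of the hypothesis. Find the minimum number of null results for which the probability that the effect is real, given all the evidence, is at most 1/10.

5

Prior odds: 0.565 ÷ 0.435 = 113/87.
Likelihood ratio per null result = 0.6.
Target posterior odds = 0.1/0.9 = 1/9.
Need (113/87) × 0.6ⁿ ≤ 1/9, i.e. 0.6ⁿ ≤ 29/339.
0.6⁴ = 0.1296 is still above 29/339 but 0.6⁵ = 0.07776 is at or below it, so n = 5.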